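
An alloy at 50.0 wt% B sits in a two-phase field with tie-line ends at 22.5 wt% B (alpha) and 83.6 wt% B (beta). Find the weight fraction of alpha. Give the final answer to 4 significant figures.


f_alpha = (C_beta - C0) / (C_beta - C_alpha)
f_alpha = (83.6 - 50.0) / (83.6 - 22.5)
f_alpha = 0.5499


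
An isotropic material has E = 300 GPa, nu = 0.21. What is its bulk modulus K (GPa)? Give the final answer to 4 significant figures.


K = E / (3*(1-2*nu))
K = 300 / (3*(1-2*0.21))
K = 172.4 GPa


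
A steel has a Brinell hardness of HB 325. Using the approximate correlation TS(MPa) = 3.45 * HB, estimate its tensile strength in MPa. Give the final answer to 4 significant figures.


TS (MPa) = 3.45 * HB
TS = 3.45 * 325
TS = 1121 MPa


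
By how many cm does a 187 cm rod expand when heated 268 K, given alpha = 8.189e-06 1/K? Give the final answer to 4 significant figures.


dL = L0 * alpha * dT
dL = 187 * 8.189e-06 * 268
dL = 0.4104 cm


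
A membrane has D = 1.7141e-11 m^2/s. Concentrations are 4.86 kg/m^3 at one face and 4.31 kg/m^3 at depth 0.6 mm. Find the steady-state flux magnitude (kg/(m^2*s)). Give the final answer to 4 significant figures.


J = -D * (dC/dx) = D * (C1 - C2) / dx
J = 1.7141e-11 * (4.86 - 4.31) / 6e-04
J = 1.571e-08 kg/(m^2*s)


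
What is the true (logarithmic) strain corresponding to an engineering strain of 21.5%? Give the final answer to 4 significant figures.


epsilon_true = ln(1 + epsilon_eng)
epsilon_true = ln(1 + 0.215)
epsilon_true = 0.1947


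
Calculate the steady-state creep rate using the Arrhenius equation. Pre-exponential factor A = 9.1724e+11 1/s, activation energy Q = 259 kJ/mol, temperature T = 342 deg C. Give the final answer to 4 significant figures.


rate = A * exp(-Q / (R*T))
T = 342 + 273.15 = 615.15 K
rate = 9.1724e+11 * exp(-259e3 / (8.314 * 615.15))
rate = 9.312e-11 1/s


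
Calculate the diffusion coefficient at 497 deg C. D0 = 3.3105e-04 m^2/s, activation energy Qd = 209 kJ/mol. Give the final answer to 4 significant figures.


D = D0 * exp(-Qd / (R*T))
T = 770.15 K
D = 3.3105e-04 * exp(-209e3 / (8.314 * 770.15))
D = 2.209e-18 m^2/s


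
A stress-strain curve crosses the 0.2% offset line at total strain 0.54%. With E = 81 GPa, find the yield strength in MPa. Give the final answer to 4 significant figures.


Offset strain = 0.002
Elastic strain at yield = total_strain - offset = 5.4e-03 - 0.002 = 3.4e-03
sigma_y = E * elastic_strain = 81000 * 3.4e-03
sigma_y = 275.4 MPa


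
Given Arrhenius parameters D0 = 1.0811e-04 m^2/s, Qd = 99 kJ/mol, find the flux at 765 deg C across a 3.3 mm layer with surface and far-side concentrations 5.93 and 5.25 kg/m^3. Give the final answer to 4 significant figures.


Step 1: D = D0 * exp(-Qd/(R*T))
T = 765 + 273.15 = 1038.15 K
D = 1.0811e-04 * exp(-99e3 / (8.314 * 1038.15)) = 1.12847e-09 m^2/s
Step 2: J = D * (C1 - C2) / dx
J = 1.12847e-09 * (5.93 - 5.25) / 3.3e-03
J = 2.325e-07 kg/(m^2*s)


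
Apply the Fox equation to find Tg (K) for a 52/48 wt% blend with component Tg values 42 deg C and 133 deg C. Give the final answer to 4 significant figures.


1/Tg = w1/Tg1 + w2/Tg2 (in Kelvin)
Tg1 = 315.15 K, Tg2 = 406.15 K
1/Tg = 0.52/315.15 + 0.48/406.15
Tg = 353.1 K


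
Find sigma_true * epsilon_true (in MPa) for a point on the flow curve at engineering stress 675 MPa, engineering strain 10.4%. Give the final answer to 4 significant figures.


sigma_true = sigma_eng * (1 + epsilon_eng)
sigma_true = 675 * (1 + 0.104) = 745.2 MPa
epsilon_true = ln(1 + epsilon_eng)
epsilon_true = ln(1 + 0.104) = 0.0989399
sigma_true * epsilon_true = 745.2 * 0.0989399 = 73.73 MPa


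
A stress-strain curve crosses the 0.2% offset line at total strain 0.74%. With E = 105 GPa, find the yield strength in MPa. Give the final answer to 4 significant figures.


Offset strain = 0.002
Elastic strain at yield = total_strain - offset = 7.4e-03 - 0.002 = 5.4e-03
sigma_y = E * elastic_strain = 105000 * 5.4e-03
sigma_y = 567 MPa


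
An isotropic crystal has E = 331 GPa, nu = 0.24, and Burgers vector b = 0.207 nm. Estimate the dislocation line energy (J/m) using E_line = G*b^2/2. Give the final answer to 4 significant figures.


Step 1: G = E / (2*(1+nu))
G = 331 / (2*(1+0.24)) = 133.468 GPa = 1.33468e+11 Pa
Step 2: E_line = G*b^2/2
b = 0.207 nm = 2.07e-10 m
E_line = 0.5 * 1.33468e+11 * (2.07e-10)^2 = 2.859e-09 J/m


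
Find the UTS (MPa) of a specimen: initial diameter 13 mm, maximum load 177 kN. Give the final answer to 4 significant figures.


A0 = pi*(d/2)^2 = pi*(13/2)^2 = 132.732 mm^2
UTS = F_max / A0 = 177*1000 / 132.732
UTS = 1334 MPa


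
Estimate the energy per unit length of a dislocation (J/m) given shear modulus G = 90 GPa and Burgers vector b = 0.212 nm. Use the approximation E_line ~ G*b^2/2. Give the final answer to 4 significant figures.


E = G*b^2/2
b = 0.212 nm = 2.12e-10 m
G = 90 GPa = 9e+10 Pa
E = 0.5 * 9e+10 * (2.12e-10)^2
E = 2.022e-09 J/m


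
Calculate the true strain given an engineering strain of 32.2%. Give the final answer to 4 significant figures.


epsilon_true = ln(1 + epsilon_eng)
epsilon_true = ln(1 + 0.322)
epsilon_true = 0.2791


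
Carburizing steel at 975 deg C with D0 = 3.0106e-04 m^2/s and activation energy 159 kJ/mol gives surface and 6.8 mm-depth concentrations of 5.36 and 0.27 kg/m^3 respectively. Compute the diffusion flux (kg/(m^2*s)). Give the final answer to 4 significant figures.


Step 1: D = D0 * exp(-Qd/(R*T))
T = 975 + 273.15 = 1248.15 K
D = 3.0106e-04 * exp(-159e3 / (8.314 * 1248.15)) = 6.67296e-11 m^2/s
Step 2: J = D * (C1 - C2) / dx
J = 6.67296e-11 * (5.36 - 0.27) / 6.8e-03
J = 4.995e-08 kg/(m^2*s)


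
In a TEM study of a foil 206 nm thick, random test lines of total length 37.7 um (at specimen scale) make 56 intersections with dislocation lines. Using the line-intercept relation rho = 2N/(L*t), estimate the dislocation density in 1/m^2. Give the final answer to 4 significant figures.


rho = 2N / (L * t)
L = 37.7 um = 3.77e-05 m, t = 206 nm = 2.06e-07 m
rho = 2 * 56 / (3.77e-05 * 2.06e-07)
rho = 1.442e+13 1/m^2


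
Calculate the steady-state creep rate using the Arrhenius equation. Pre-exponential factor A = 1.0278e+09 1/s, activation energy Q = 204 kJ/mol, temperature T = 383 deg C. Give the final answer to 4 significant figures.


rate = A * exp(-Q / (R*T))
T = 383 + 273.15 = 656.15 K
rate = 1.0278e+09 * exp(-204e3 / (8.314 * 656.15))
rate = 5.907e-08 1/s


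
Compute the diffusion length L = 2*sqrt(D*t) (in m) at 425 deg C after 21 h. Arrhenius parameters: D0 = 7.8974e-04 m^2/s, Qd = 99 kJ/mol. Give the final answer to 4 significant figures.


Step 1: D = D0 * exp(-Qd/(R*T))
T = 698.15 K
D = 7.8974e-04 * exp(-99e3 / (8.314 * 698.15)) = 3.09151e-11 m^2/s
Step 2: L = 2*sqrt(D*t)
t = 21 h = 75600 s
L = 2*sqrt(3.09151e-11 * 75600) = 3.058e-03 m


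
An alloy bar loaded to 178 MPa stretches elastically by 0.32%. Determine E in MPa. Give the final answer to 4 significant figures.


E = sigma / epsilon
epsilon = 0.32% = 3.2e-03
E = 178 / 3.2e-03
E = 55630 MPa


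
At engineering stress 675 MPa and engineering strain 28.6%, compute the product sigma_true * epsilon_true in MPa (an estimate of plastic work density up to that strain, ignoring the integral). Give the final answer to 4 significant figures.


sigma_true = sigma_eng * (1 + epsilon_eng)
sigma_true = 675 * (1 + 0.286) = 868.05 MPa
epsilon_true = ln(1 + epsilon_eng)
epsilon_true = ln(1 + 0.286) = 0.251537
sigma_true * epsilon_true = 868.05 * 0.251537 = 218.3 MPa


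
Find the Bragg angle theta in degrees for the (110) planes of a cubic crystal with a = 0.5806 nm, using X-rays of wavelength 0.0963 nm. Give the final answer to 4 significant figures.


d = a / sqrt(h^2+k^2+l^2)
d = 0.5806 / sqrt(2) = 0.410546 nm
lambda = 2*d*sin(theta)  =>  sin(theta) = lambda / (2*d)
sin(theta) = 0.0963 / (2 * 0.410546) = 0.117283
theta = 6.735 deg


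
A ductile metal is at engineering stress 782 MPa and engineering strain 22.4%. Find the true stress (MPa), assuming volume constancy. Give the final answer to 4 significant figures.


sigma_true = sigma_eng * (1 + epsilon_eng)
sigma_true = 782 * (1 + 0.224)
sigma_true = 957.2 MPa


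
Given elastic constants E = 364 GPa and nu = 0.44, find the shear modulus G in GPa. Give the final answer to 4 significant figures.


G = E / (2*(1+nu))
G = 364 / (2*(1+0.44))
G = 126.4 GPa


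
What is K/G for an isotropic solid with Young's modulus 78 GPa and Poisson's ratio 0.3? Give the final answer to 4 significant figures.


G = E / (2*(1+nu))
G = 78 / (2*(1+0.3)) = 30 GPa
K = E / (3*(1-2*nu))
K = 78 / (3*(1-2*0.3)) = 65 GPa
K/G = 65 / 30 = 2.167


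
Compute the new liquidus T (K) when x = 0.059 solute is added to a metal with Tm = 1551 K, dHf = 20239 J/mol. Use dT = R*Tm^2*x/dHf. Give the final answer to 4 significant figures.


dT = R*Tm^2*x / dHf
dT = 8.314 * 1551^2 * 0.059 / 20239
dT = 58.3038 K
T_new = 1551 - 58.3038 = 1493 K


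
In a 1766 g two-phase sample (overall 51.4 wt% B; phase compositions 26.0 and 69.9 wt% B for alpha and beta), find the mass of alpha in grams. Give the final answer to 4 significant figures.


f_alpha = (C_beta - C0) / (C_beta - C_alpha)
f_alpha = (69.9 - 51.4) / (69.9 - 26.0) = 0.421412
m_alpha = f_alpha * m_total = 0.421412 * 1766 = 744.2 g


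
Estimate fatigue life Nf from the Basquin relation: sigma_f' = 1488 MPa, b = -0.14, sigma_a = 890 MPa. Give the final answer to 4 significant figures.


sigma_a = sigma_f' * (2*Nf)^b
2*Nf = (sigma_a / sigma_f')^(1/b)
2*Nf = (890 / 1488)^(1/-0.14)
2*Nf = 39.2987
Nf = 19.65 cycles


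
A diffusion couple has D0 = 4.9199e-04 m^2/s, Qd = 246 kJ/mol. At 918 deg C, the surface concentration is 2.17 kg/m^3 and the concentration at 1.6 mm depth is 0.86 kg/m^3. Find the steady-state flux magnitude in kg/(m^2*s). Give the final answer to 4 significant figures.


Step 1: D = D0 * exp(-Qd/(R*T))
T = 918 + 273.15 = 1191.15 K
D = 4.9199e-04 * exp(-246e3 / (8.314 * 1191.15)) = 8.01505e-15 m^2/s
Step 2: J = D * (C1 - C2) / dx
J = 8.01505e-15 * (2.17 - 0.86) / 1.6e-03
J = 6.562e-12 kg/(m^2*s)


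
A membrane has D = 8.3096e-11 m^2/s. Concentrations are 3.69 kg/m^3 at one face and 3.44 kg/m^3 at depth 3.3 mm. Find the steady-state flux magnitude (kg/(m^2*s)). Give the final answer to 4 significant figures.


J = -D * (dC/dx) = D * (C1 - C2) / dx
J = 8.3096e-11 * (3.69 - 3.44) / 3.3e-03
J = 6.295e-09 kg/(m^2*s)


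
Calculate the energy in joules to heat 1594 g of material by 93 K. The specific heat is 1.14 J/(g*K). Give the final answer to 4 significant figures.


Q = m * cp * dT
Q = 1594 * 1.14 * 93
Q = 169000 J


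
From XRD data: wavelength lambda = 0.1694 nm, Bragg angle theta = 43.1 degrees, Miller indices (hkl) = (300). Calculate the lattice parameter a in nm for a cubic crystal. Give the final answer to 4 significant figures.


d = lambda / (2*sin(theta))
d = 0.1694 / (2*sin(43.1 deg))
d = 0.123962 nm
a = d * sqrt(h^2+k^2+l^2) = 0.123962 * sqrt(9)
a = 0.3719 nm


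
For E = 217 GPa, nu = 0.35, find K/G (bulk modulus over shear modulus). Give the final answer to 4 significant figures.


G = E / (2*(1+nu))
G = 217 / (2*(1+0.35)) = 80.3704 GPa
K = E / (3*(1-2*nu))
K = 217 / (3*(1-2*0.35)) = 241.111 GPa
K/G = 241.111 / 80.3704 = 3


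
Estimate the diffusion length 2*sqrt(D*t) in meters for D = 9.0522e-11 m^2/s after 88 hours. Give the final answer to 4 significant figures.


t = 88 hr = 316800 s
Diffusion length = 2*sqrt(D*t)
= 2*sqrt(9.0522e-11 * 316800)
= 0.01071 m


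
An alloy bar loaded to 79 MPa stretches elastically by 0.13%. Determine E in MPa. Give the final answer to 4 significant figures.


E = sigma / epsilon
epsilon = 0.13% = 1.3e-03
E = 79 / 1.3e-03
E = 60770 MPa


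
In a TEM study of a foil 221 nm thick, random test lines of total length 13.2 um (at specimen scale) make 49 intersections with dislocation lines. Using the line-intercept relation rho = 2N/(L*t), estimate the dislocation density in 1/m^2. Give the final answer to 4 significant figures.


rho = 2N / (L * t)
L = 13.2 um = 1.32e-05 m, t = 221 nm = 2.21e-07 m
rho = 2 * 49 / (1.32e-05 * 2.21e-07)
rho = 3.359e+13 1/m^2


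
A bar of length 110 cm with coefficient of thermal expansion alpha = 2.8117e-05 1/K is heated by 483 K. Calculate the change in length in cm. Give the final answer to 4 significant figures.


dL = L0 * alpha * dT
dL = 110 * 2.8117e-05 * 483
dL = 1.494 cm


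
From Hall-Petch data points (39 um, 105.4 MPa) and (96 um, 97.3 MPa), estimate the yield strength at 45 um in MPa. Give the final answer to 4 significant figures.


sigma_y = sigma0 + k / sqrt(d)
1/sqrt(d1) = 1/sqrt(3.9e-05) = 160.128;  1/sqrt(d2) = 102.062
k = (sigma1 - sigma2) / (1/sqrt(d1) - 1/sqrt(d2)) = (105.4 - 97.3) / (160.128 - 102.062) = 0.139496 MPa*m^0.5
sigma0 = sigma1 - k/sqrt(d1) = 105.4 - 0.139496*160.128 = 83.0627 MPa
sigma_y(d3) = 83.0627 + 0.139496 / sqrt(4.5e-05) = 103.9 MPa


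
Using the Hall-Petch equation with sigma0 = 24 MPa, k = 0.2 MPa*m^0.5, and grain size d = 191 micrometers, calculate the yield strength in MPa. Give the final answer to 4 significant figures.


sigma_y = sigma0 + k / sqrt(d)
d = 191 um = 1.91e-04 m
sigma_y = 24 + 0.2 / sqrt(1.91e-04)
sigma_y = 38.47 MPa


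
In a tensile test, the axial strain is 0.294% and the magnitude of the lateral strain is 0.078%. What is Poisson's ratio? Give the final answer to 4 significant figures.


nu = -epsilon_lat / epsilon_axial
Lateral strain is contraction (negative), so using magnitudes:
nu = 0.078 / 0.294
nu = 0.2653


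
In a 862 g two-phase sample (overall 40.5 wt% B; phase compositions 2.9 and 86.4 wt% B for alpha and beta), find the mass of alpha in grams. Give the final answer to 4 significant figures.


f_alpha = (C_beta - C0) / (C_beta - C_alpha)
f_alpha = (86.4 - 40.5) / (86.4 - 2.9) = 0.549701
m_alpha = f_alpha * m_total = 0.549701 * 862 = 473.8 g


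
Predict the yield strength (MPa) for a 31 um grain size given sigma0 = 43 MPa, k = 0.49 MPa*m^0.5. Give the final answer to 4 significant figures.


sigma_y = sigma0 + k / sqrt(d)
d = 31 um = 3.1e-05 m
sigma_y = 43 + 0.49 / sqrt(3.1e-05)
sigma_y = 131 MPa


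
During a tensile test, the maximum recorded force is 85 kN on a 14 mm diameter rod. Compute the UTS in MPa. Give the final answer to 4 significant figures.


A0 = pi*(d/2)^2 = pi*(14/2)^2 = 153.938 mm^2
UTS = F_max / A0 = 85*1000 / 153.938
UTS = 552.2 MPa


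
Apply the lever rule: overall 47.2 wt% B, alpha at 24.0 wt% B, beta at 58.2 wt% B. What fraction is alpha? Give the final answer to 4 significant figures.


f_alpha = (C_beta - C0) / (C_beta - C_alpha)
f_alpha = (58.2 - 47.2) / (58.2 - 24.0)
f_alpha = 0.3216


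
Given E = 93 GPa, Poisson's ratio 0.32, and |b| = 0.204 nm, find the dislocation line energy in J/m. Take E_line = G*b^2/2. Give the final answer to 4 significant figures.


Step 1: G = E / (2*(1+nu))
G = 93 / (2*(1+0.32)) = 35.2273 GPa = 3.52273e+10 Pa
Step 2: E_line = G*b^2/2
b = 0.204 nm = 2.04e-10 m
E_line = 0.5 * 3.52273e+10 * (2.04e-10)^2 = 7.33e-10 J/m


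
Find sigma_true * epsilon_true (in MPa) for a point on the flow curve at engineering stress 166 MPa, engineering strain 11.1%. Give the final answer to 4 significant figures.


sigma_true = sigma_eng * (1 + epsilon_eng)
sigma_true = 166 * (1 + 0.111) = 184.426 MPa
epsilon_true = ln(1 + epsilon_eng)
epsilon_true = ln(1 + 0.111) = 0.105261
sigma_true * epsilon_true = 184.426 * 0.105261 = 19.41 MPa


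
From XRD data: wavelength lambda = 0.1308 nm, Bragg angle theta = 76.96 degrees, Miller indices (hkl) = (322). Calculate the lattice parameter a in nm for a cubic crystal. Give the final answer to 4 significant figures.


d = lambda / (2*sin(theta))
d = 0.1308 / (2*sin(76.96 deg))
d = 0.0671311 nm
a = d * sqrt(h^2+k^2+l^2) = 0.0671311 * sqrt(17)
a = 0.2768 nm


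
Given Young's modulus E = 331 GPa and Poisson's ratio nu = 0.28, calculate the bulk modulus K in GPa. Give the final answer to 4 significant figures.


K = E / (3*(1-2*nu))
K = 331 / (3*(1-2*0.28))
K = 250.8 GPa


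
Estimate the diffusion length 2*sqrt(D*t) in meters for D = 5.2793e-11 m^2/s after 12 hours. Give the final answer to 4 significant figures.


t = 12 hr = 43200 s
Diffusion length = 2*sqrt(D*t)
= 2*sqrt(5.2793e-11 * 43200)
= 3.02e-03 m


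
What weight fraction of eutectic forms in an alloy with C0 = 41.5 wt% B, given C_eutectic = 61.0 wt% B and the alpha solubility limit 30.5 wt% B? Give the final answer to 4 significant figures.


f_primary = (C_e - C0) / (C_e - C_alpha_max)
f_primary = (61.0 - 41.5) / (61.0 - 30.5)
f_primary = 0.639344
f_eutectic = 1 - 0.639344 = 0.3607


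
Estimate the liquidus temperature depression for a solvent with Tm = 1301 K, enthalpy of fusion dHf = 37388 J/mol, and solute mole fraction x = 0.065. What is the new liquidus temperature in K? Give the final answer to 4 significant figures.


dT = R*Tm^2*x / dHf
dT = 8.314 * 1301^2 * 0.065 / 37388
dT = 24.465 K
T_new = 1301 - 24.465 = 1277 K


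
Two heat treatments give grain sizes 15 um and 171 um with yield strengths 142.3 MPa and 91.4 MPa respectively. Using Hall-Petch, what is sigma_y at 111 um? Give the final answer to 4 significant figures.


sigma_y = sigma0 + k / sqrt(d)
1/sqrt(d1) = 1/sqrt(1.5e-05) = 258.199;  1/sqrt(d2) = 76.4719
k = (sigma1 - sigma2) / (1/sqrt(d1) - 1/sqrt(d2)) = (142.3 - 91.4) / (258.199 - 76.4719) = 0.28009 MPa*m^0.5
sigma0 = sigma1 - k/sqrt(d1) = 142.3 - 0.28009*258.199 = 69.9809 MPa
sigma_y(d3) = 69.9809 + 0.28009 / sqrt(1.11e-04) = 96.57 MPa


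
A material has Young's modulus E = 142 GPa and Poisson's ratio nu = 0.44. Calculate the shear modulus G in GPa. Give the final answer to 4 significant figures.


G = E / (2*(1+nu))
G = 142 / (2*(1+0.44))
G = 49.31 GPa


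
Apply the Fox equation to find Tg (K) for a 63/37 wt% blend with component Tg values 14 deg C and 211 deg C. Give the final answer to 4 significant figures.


1/Tg = w1/Tg1 + w2/Tg2 (in Kelvin)
Tg1 = 287.15 K, Tg2 = 484.15 K
1/Tg = 0.63/287.15 + 0.37/484.15
Tg = 338 K


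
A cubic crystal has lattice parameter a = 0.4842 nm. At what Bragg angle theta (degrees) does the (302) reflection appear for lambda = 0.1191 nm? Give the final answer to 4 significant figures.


d = a / sqrt(h^2+k^2+l^2)
d = 0.4842 / sqrt(13) = 0.134293 nm
lambda = 2*d*sin(theta)  =>  sin(theta) = lambda / (2*d)
sin(theta) = 0.1191 / (2 * 0.134293) = 0.443434
theta = 26.32 deg


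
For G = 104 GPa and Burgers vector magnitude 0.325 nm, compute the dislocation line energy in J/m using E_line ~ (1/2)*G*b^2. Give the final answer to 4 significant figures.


E = G*b^2/2
b = 0.325 nm = 3.25e-10 m
G = 104 GPa = 1.04e+11 Pa
E = 0.5 * 1.04e+11 * (3.25e-10)^2
E = 5.493e-09 J/m


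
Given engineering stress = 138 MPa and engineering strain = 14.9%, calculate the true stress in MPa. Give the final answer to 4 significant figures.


sigma_true = sigma_eng * (1 + epsilon_eng)
sigma_true = 138 * (1 + 0.149)
sigma_true = 158.6 MPa


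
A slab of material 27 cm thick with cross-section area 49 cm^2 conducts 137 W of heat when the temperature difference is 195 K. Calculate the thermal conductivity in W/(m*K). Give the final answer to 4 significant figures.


k = Q*L / (A*dT)
L = 0.27 m, A = 4.9e-03 m^2
k = 137 * 0.27 / (4.9e-03 * 195)
k = 38.71 W/(m*K)


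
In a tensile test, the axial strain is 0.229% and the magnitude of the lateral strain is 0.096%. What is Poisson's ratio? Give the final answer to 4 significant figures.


nu = -epsilon_lat / epsilon_axial
Lateral strain is contraction (negative), so using magnitudes:
nu = 0.096 / 0.229
nu = 0.4192


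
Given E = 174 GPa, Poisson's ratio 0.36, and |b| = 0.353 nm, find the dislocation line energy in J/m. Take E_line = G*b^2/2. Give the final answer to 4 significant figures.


Step 1: G = E / (2*(1+nu))
G = 174 / (2*(1+0.36)) = 63.9706 GPa = 6.39706e+10 Pa
Step 2: E_line = G*b^2/2
b = 0.353 nm = 3.53e-10 m
E_line = 0.5 * 6.39706e+10 * (3.53e-10)^2 = 3.986e-09 J/m


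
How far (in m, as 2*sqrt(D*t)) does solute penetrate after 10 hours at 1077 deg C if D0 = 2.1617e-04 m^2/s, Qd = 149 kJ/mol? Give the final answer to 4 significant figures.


Step 1: D = D0 * exp(-Qd/(R*T))
T = 1350.15 K
D = 2.1617e-04 * exp(-149e3 / (8.314 * 1350.15)) = 3.71596e-10 m^2/s
Step 2: L = 2*sqrt(D*t)
t = 10 h = 36000 s
L = 2*sqrt(3.71596e-10 * 36000) = 7.315e-03 m


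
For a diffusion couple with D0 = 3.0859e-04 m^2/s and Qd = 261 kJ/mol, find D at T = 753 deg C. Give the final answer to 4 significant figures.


D = D0 * exp(-Qd / (R*T))
T = 1026.15 K
D = 3.0859e-04 * exp(-261e3 / (8.314 * 1026.15))
D = 1.596e-17 m^2/s


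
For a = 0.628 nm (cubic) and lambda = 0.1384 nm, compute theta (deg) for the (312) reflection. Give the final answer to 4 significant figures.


d = a / sqrt(h^2+k^2+l^2)
d = 0.628 / sqrt(14) = 0.16784 nm
lambda = 2*d*sin(theta)  =>  sin(theta) = lambda / (2*d)
sin(theta) = 0.1384 / (2 * 0.16784) = 0.412297
theta = 24.35 deg


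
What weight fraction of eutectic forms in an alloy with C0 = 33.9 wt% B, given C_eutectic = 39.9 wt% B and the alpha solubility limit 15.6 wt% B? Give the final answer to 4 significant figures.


f_primary = (C_e - C0) / (C_e - C_alpha_max)
f_primary = (39.9 - 33.9) / (39.9 - 15.6)
f_primary = 0.246914
f_eutectic = 1 - 0.246914 = 0.7531


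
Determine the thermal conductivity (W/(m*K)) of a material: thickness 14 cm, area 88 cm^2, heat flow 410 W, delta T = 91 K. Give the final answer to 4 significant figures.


k = Q*L / (A*dT)
L = 0.14 m, A = 8.8e-03 m^2
k = 410 * 0.14 / (8.8e-03 * 91)
k = 71.68 W/(m*K)


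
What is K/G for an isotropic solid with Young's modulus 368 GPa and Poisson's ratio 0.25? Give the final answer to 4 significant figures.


G = E / (2*(1+nu))
G = 368 / (2*(1+0.25)) = 147.2 GPa
K = E / (3*(1-2*nu))
K = 368 / (3*(1-2*0.25)) = 245.333 GPa
K/G = 245.333 / 147.2 = 1.667


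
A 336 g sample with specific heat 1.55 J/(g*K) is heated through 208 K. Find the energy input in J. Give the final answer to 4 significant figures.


Q = m * cp * dT
Q = 336 * 1.55 * 208
Q = 108300 J


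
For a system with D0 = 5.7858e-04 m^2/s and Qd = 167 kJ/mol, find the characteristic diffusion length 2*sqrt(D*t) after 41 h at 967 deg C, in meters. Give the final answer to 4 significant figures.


Step 1: D = D0 * exp(-Qd/(R*T))
T = 1240.15 K
D = 5.7858e-04 * exp(-167e3 / (8.314 * 1240.15)) = 5.34729e-11 m^2/s
Step 2: L = 2*sqrt(D*t)
t = 41 h = 147600 s
L = 2*sqrt(5.34729e-11 * 147600) = 5.619e-03 m


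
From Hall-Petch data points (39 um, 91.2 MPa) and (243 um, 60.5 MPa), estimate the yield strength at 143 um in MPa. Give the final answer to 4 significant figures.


sigma_y = sigma0 + k / sqrt(d)
1/sqrt(d1) = 1/sqrt(3.9e-05) = 160.128;  1/sqrt(d2) = 64.15
k = (sigma1 - sigma2) / (1/sqrt(d1) - 1/sqrt(d2)) = (91.2 - 60.5) / (160.128 - 64.15) = 0.319865 MPa*m^0.5
sigma0 = sigma1 - k/sqrt(d1) = 91.2 - 0.319865*160.128 = 39.9807 MPa
sigma_y(d3) = 39.9807 + 0.319865 / sqrt(1.43e-04) = 66.73 MPa


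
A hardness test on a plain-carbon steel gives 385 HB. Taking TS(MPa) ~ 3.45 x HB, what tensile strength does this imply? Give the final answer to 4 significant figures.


TS (MPa) = 3.45 * HB
TS = 3.45 * 385
TS = 1328 MPa


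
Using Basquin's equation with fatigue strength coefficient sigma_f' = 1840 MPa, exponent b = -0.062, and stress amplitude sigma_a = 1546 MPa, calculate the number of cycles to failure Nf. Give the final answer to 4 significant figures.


sigma_a = sigma_f' * (2*Nf)^b
2*Nf = (sigma_a / sigma_f')^(1/b)
2*Nf = (1546 / 1840)^(1/-0.062)
2*Nf = 16.5764
Nf = 8.288 cycles


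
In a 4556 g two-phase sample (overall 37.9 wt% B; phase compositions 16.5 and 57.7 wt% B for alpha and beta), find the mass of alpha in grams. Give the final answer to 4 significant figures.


f_alpha = (C_beta - C0) / (C_beta - C_alpha)
f_alpha = (57.7 - 37.9) / (57.7 - 16.5) = 0.480583
m_alpha = f_alpha * m_total = 0.480583 * 4556 = 2190 g


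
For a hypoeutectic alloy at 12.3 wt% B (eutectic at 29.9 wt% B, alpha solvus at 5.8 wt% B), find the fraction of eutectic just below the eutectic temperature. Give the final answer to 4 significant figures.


f_primary = (C_e - C0) / (C_e - C_alpha_max)
f_primary = (29.9 - 12.3) / (29.9 - 5.8)
f_primary = 0.73029
f_eutectic = 1 - 0.73029 = 0.2697


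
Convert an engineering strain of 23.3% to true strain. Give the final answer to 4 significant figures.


epsilon_true = ln(1 + epsilon_eng)
epsilon_true = ln(1 + 0.233)
epsilon_true = 0.2095


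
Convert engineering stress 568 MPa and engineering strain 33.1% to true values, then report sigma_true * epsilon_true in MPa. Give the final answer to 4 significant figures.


sigma_true = sigma_eng * (1 + epsilon_eng)
sigma_true = 568 * (1 + 0.331) = 756.008 MPa
epsilon_true = ln(1 + epsilon_eng)
epsilon_true = ln(1 + 0.331) = 0.285931
sigma_true * epsilon_true = 756.008 * 0.285931 = 216.2 MPa


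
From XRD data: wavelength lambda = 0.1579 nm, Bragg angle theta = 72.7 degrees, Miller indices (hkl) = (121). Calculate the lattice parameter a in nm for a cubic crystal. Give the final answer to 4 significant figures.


d = lambda / (2*sin(theta))
d = 0.1579 / (2*sin(72.7 deg))
d = 0.0826909 nm
a = d * sqrt(h^2+k^2+l^2) = 0.0826909 * sqrt(6)
a = 0.2026 nm


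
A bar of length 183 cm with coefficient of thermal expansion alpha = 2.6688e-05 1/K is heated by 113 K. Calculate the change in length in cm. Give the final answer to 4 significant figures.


dL = L0 * alpha * dT
dL = 183 * 2.6688e-05 * 113
dL = 0.5519 cm


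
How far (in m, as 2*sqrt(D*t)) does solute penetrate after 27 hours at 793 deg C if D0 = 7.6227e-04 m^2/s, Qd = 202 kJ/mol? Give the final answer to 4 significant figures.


Step 1: D = D0 * exp(-Qd/(R*T))
T = 1066.15 K
D = 7.6227e-04 * exp(-202e3 / (8.314 * 1066.15)) = 9.66101e-14 m^2/s
Step 2: L = 2*sqrt(D*t)
t = 27 h = 97200 s
L = 2*sqrt(9.66101e-14 * 97200) = 1.938e-04 m


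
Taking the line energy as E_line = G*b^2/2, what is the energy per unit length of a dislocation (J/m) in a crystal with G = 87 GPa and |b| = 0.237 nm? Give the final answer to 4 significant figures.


E = G*b^2/2
b = 0.237 nm = 2.37e-10 m
G = 87 GPa = 8.7e+10 Pa
E = 0.5 * 8.7e+10 * (2.37e-10)^2
E = 2.443e-09 J/m


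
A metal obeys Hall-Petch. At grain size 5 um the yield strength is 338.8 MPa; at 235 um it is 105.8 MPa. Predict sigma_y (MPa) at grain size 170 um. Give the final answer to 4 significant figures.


sigma_y = sigma0 + k / sqrt(d)
1/sqrt(d1) = 1/sqrt(5e-06) = 447.214;  1/sqrt(d2) = 65.2328
k = (sigma1 - sigma2) / (1/sqrt(d1) - 1/sqrt(d2)) = (338.8 - 105.8) / (447.214 - 65.2328) = 0.609978 MPa*m^0.5
sigma0 = sigma1 - k/sqrt(d1) = 338.8 - 0.609978*447.214 = 66.0094 MPa
sigma_y(d3) = 66.0094 + 0.609978 / sqrt(1.7e-04) = 112.8 MPa


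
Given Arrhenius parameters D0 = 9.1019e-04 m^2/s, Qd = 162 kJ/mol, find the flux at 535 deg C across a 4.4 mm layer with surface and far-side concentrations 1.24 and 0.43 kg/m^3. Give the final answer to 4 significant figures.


Step 1: D = D0 * exp(-Qd/(R*T))
T = 535 + 273.15 = 808.15 K
D = 9.1019e-04 * exp(-162e3 / (8.314 * 808.15)) = 3.07547e-14 m^2/s
Step 2: J = D * (C1 - C2) / dx
J = 3.07547e-14 * (1.24 - 0.43) / 4.4e-03
J = 5.662e-12 kg/(m^2*s)


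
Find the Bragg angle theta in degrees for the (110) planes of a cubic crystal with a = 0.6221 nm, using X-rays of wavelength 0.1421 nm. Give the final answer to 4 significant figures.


d = a / sqrt(h^2+k^2+l^2)
d = 0.6221 / sqrt(2) = 0.439891 nm
lambda = 2*d*sin(theta)  =>  sin(theta) = lambda / (2*d)
sin(theta) = 0.1421 / (2 * 0.439891) = 0.161517
theta = 9.295 deg


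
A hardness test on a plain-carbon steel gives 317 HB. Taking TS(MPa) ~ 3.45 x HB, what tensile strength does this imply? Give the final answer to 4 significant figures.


TS (MPa) = 3.45 * HB
TS = 3.45 * 317
TS = 1094 MPa


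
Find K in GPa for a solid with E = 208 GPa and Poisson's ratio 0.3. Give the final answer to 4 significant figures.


K = E / (3*(1-2*nu))
K = 208 / (3*(1-2*0.3))
K = 173.3 GPa


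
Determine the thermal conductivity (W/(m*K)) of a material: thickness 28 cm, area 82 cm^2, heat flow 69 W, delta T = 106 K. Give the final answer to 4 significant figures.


k = Q*L / (A*dT)
L = 0.28 m, A = 8.2e-03 m^2
k = 69 * 0.28 / (8.2e-03 * 106)
k = 22.23 W/(m*K)


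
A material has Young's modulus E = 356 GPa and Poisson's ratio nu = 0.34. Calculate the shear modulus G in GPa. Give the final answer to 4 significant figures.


G = E / (2*(1+nu))
G = 356 / (2*(1+0.34))
G = 132.8 GPa


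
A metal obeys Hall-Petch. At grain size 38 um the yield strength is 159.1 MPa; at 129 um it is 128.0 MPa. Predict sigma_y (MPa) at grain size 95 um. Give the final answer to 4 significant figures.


sigma_y = sigma0 + k / sqrt(d)
1/sqrt(d1) = 1/sqrt(3.8e-05) = 162.221;  1/sqrt(d2) = 88.0451
k = (sigma1 - sigma2) / (1/sqrt(d1) - 1/sqrt(d2)) = (159.1 - 128.0) / (162.221 - 88.0451) = 0.419271 MPa*m^0.5
sigma0 = sigma1 - k/sqrt(d1) = 159.1 - 0.419271*162.221 = 91.0852 MPa
sigma_y(d3) = 91.0852 + 0.419271 / sqrt(9.5e-05) = 134.1 MPa


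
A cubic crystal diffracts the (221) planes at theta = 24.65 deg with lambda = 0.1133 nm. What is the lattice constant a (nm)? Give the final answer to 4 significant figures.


d = lambda / (2*sin(theta))
d = 0.1133 / (2*sin(24.65 deg))
d = 0.135827 nm
a = d * sqrt(h^2+k^2+l^2) = 0.135827 * sqrt(9)
a = 0.4075 nm


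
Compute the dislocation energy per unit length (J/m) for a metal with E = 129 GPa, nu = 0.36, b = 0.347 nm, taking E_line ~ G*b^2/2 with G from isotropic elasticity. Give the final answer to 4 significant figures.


Step 1: G = E / (2*(1+nu))
G = 129 / (2*(1+0.36)) = 47.4265 GPa = 4.74265e+10 Pa
Step 2: E_line = G*b^2/2
b = 0.347 nm = 3.47e-10 m
E_line = 0.5 * 4.74265e+10 * (3.47e-10)^2 = 2.855e-09 J/m


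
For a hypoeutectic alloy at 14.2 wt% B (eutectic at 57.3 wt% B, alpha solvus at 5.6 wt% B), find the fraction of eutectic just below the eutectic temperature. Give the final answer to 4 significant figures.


f_primary = (C_e - C0) / (C_e - C_alpha_max)
f_primary = (57.3 - 14.2) / (57.3 - 5.6)
f_primary = 0.833656
f_eutectic = 1 - 0.833656 = 0.1663


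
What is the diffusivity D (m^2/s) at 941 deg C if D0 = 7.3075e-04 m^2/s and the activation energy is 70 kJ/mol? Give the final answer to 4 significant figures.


D = D0 * exp(-Qd / (R*T))
T = 1214.15 K
D = 7.3075e-04 * exp(-70e3 / (8.314 * 1214.15))
D = 7.115e-07 m^2/s


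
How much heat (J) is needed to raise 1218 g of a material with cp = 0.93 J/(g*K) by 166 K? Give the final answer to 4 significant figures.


Q = m * cp * dT
Q = 1218 * 0.93 * 166
Q = 188000 J


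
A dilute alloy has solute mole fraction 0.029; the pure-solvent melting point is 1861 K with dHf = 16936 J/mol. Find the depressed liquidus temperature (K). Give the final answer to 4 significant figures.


dT = R*Tm^2*x / dHf
dT = 8.314 * 1861^2 * 0.029 / 16936
dT = 49.3049 K
T_new = 1861 - 49.3049 = 1812 K


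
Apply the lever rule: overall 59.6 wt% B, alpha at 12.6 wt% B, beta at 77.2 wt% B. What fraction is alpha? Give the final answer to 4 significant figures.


f_alpha = (C_beta - C0) / (C_beta - C_alpha)
f_alpha = (77.2 - 59.6) / (77.2 - 12.6)
f_alpha = 0.2724


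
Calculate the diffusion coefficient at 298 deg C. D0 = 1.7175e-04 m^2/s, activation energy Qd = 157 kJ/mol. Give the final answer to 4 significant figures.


D = D0 * exp(-Qd / (R*T))
T = 571.15 K
D = 1.7175e-04 * exp(-157e3 / (8.314 * 571.15))
D = 7.515e-19 m^2/s


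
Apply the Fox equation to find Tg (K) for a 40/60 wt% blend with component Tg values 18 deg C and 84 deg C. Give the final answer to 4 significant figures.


1/Tg = w1/Tg1 + w2/Tg2 (in Kelvin)
Tg1 = 291.15 K, Tg2 = 357.15 K
1/Tg = 0.4/291.15 + 0.6/357.15
Tg = 327.5 K


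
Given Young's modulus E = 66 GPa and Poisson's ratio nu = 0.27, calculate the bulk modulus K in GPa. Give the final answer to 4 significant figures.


K = E / (3*(1-2*nu))
K = 66 / (3*(1-2*0.27))
K = 47.83 GPa


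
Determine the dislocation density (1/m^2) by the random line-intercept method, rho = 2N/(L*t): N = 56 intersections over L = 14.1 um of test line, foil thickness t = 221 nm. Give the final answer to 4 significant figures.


rho = 2N / (L * t)
L = 14.1 um = 1.41e-05 m, t = 221 nm = 2.21e-07 m
rho = 2 * 56 / (1.41e-05 * 2.21e-07)
rho = 3.594e+13 1/m^2


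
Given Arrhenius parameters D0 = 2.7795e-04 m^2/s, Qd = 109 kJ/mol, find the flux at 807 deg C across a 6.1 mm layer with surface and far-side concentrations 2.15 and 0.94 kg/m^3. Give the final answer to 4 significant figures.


Step 1: D = D0 * exp(-Qd/(R*T))
T = 807 + 273.15 = 1080.15 K
D = 2.7795e-04 * exp(-109e3 / (8.314 * 1080.15)) = 1.48826e-09 m^2/s
Step 2: J = D * (C1 - C2) / dx
J = 1.48826e-09 * (2.15 - 0.94) / 6.1e-03
J = 2.952e-07 kg/(m^2*s)


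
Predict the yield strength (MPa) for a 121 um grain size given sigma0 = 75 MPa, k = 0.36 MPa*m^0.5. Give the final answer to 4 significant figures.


sigma_y = sigma0 + k / sqrt(d)
d = 121 um = 1.21e-04 m
sigma_y = 75 + 0.36 / sqrt(1.21e-04)
sigma_y = 107.7 MPa


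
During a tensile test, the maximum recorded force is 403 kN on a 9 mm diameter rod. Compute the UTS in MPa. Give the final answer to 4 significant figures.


A0 = pi*(d/2)^2 = pi*(9/2)^2 = 63.6173 mm^2
UTS = F_max / A0 = 403*1000 / 63.6173
UTS = 6335 MPa


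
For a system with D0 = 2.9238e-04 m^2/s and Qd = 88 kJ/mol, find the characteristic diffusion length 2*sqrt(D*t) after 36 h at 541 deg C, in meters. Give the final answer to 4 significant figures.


Step 1: D = D0 * exp(-Qd/(R*T))
T = 814.15 K
D = 2.9238e-04 * exp(-88e3 / (8.314 * 814.15)) = 6.60383e-10 m^2/s
Step 2: L = 2*sqrt(D*t)
t = 36 h = 129600 s
L = 2*sqrt(6.60383e-10 * 129600) = 0.0185 m


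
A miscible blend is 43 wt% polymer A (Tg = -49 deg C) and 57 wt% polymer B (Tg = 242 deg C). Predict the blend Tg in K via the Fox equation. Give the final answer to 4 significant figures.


1/Tg = w1/Tg1 + w2/Tg2 (in Kelvin)
Tg1 = 224.15 K, Tg2 = 515.15 K
1/Tg = 0.43/224.15 + 0.57/515.15
Tg = 330.6 K


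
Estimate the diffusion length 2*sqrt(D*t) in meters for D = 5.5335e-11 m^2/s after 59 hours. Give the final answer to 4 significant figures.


t = 59 hr = 212400 s
Diffusion length = 2*sqrt(D*t)
= 2*sqrt(5.5335e-11 * 212400)
= 6.857e-03 m


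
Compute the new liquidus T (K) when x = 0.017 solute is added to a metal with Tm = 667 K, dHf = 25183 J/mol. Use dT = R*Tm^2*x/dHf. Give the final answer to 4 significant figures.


dT = R*Tm^2*x / dHf
dT = 8.314 * 667^2 * 0.017 / 25183
dT = 2.49691 K
T_new = 667 - 2.49691 = 664.5 K


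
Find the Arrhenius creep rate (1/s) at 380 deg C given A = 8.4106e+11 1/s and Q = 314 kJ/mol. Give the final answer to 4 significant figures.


rate = A * exp(-Q / (R*T))
T = 380 + 273.15 = 653.15 K
rate = 8.4106e+11 * exp(-314e3 / (8.314 * 653.15))
rate = 6.49e-14 1/s


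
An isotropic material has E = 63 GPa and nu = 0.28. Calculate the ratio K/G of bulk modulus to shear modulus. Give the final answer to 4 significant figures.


G = E / (2*(1+nu))
G = 63 / (2*(1+0.28)) = 24.6094 GPa
K = E / (3*(1-2*nu))
K = 63 / (3*(1-2*0.28)) = 47.7273 GPa
K/G = 47.7273 / 24.6094 = 1.939


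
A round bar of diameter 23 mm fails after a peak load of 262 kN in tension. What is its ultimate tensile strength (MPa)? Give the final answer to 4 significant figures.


A0 = pi*(d/2)^2 = pi*(23/2)^2 = 415.476 mm^2
UTS = F_max / A0 = 262*1000 / 415.476
UTS = 630.6 MPa


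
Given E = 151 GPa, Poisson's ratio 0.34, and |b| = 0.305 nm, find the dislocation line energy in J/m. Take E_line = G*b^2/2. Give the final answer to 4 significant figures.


Step 1: G = E / (2*(1+nu))
G = 151 / (2*(1+0.34)) = 56.3433 GPa = 5.63433e+10 Pa
Step 2: E_line = G*b^2/2
b = 0.305 nm = 3.05e-10 m
E_line = 0.5 * 5.63433e+10 * (3.05e-10)^2 = 2.621e-09 J/m


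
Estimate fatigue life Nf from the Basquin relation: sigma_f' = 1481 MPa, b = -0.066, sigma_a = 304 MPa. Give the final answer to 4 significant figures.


sigma_a = sigma_f' * (2*Nf)^b
2*Nf = (sigma_a / sigma_f')^(1/b)
2*Nf = (304 / 1481)^(1/-0.066)
2*Nf = 2.62674e+10
Nf = 1.313e+10 cycles


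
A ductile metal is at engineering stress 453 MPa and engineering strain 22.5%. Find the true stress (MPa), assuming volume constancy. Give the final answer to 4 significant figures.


sigma_true = sigma_eng * (1 + epsilon_eng)
sigma_true = 453 * (1 + 0.225)
sigma_true = 554.9 MPa


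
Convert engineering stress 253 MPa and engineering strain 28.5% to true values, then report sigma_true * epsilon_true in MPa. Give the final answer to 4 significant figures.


sigma_true = sigma_eng * (1 + epsilon_eng)
sigma_true = 253 * (1 + 0.285) = 325.105 MPa
epsilon_true = ln(1 + epsilon_eng)
epsilon_true = ln(1 + 0.285) = 0.250759
sigma_true * epsilon_true = 325.105 * 0.250759 = 81.52 MPa


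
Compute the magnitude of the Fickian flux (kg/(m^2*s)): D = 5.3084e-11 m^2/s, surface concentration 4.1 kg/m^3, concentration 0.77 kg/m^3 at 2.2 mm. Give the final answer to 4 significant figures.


J = -D * (dC/dx) = D * (C1 - C2) / dx
J = 5.3084e-11 * (4.1 - 0.77) / 2.2e-03
J = 8.035e-08 kg/(m^2*s)


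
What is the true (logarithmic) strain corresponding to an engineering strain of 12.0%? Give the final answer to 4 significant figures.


epsilon_true = ln(1 + epsilon_eng)
epsilon_true = ln(1 + 0.12)
epsilon_true = 0.1133


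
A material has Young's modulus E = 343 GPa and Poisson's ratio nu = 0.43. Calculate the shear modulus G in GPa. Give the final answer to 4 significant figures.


G = E / (2*(1+nu))
G = 343 / (2*(1+0.43))
G = 119.9 GPa


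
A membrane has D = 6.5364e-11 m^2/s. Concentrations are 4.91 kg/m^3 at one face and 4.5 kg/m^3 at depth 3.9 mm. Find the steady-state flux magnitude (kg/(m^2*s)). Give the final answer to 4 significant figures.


J = -D * (dC/dx) = D * (C1 - C2) / dx
J = 6.5364e-11 * (4.91 - 4.5) / 3.9e-03
J = 6.872e-09 kg/(m^2*s)


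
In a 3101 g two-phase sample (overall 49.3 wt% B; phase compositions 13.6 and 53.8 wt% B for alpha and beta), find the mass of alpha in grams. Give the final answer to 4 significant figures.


f_alpha = (C_beta - C0) / (C_beta - C_alpha)
f_alpha = (53.8 - 49.3) / (53.8 - 13.6) = 0.11194
m_alpha = f_alpha * m_total = 0.11194 * 3101 = 347.1 g


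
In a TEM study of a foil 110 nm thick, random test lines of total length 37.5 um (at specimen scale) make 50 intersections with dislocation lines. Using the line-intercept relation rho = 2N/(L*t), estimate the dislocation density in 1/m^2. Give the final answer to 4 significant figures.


rho = 2N / (L * t)
L = 37.5 um = 3.75e-05 m, t = 110 nm = 1.1e-07 m
rho = 2 * 50 / (3.75e-05 * 1.1e-07)
rho = 2.424e+13 1/m^2


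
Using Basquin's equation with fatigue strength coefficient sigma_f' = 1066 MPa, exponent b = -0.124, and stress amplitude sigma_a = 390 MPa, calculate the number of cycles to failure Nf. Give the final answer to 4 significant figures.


sigma_a = sigma_f' * (2*Nf)^b
2*Nf = (sigma_a / sigma_f')^(1/b)
2*Nf = (390 / 1066)^(1/-0.124)
2*Nf = 3324.41
Nf = 1662 cycles


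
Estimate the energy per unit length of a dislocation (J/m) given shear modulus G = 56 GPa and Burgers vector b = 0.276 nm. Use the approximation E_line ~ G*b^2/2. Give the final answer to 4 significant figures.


E = G*b^2/2
b = 0.276 nm = 2.76e-10 m
G = 56 GPa = 5.6e+10 Pa
E = 0.5 * 5.6e+10 * (2.76e-10)^2
E = 2.133e-09 J/m


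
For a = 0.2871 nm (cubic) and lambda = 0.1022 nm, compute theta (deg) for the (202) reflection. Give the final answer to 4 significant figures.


d = a / sqrt(h^2+k^2+l^2)
d = 0.2871 / sqrt(8) = 0.101505 nm
lambda = 2*d*sin(theta)  =>  sin(theta) = lambda / (2*d)
sin(theta) = 0.1022 / (2 * 0.101505) = 0.503423
theta = 30.23 deg
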